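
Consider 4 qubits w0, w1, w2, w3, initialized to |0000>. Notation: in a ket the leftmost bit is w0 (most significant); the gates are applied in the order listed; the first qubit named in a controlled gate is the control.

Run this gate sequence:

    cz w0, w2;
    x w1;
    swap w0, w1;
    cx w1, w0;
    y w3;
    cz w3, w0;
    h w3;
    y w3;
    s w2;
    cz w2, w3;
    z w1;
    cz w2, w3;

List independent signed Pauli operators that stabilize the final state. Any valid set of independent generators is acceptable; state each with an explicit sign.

The stabilizer group can be generated by +IIIX, -ZIII, +IZII, +IIZI, among other valid generating sets.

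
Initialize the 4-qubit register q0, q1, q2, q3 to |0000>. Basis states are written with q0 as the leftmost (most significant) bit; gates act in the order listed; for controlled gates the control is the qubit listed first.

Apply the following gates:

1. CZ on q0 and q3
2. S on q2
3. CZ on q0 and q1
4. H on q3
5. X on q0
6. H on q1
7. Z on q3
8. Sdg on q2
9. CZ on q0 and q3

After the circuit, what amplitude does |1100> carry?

The final state's coefficient on |1100> equals 1/2.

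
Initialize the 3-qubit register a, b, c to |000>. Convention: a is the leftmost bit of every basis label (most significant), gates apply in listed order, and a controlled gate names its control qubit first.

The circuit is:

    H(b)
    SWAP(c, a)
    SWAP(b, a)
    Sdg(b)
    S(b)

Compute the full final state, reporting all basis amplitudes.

After the circuit, the state carries amplitude sqrt(2)/2 on |000>, sqrt(2)/2 on |100>, and 0 on every other basis state.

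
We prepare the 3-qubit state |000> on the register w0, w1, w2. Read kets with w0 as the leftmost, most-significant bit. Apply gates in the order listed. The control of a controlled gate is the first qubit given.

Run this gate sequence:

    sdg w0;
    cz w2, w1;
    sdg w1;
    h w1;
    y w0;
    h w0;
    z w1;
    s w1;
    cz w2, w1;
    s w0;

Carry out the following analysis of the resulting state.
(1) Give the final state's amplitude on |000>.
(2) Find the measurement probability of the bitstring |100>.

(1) |000> carries amplitude I/2 in the final state.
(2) A full measurement returns |100> with probability 1/4.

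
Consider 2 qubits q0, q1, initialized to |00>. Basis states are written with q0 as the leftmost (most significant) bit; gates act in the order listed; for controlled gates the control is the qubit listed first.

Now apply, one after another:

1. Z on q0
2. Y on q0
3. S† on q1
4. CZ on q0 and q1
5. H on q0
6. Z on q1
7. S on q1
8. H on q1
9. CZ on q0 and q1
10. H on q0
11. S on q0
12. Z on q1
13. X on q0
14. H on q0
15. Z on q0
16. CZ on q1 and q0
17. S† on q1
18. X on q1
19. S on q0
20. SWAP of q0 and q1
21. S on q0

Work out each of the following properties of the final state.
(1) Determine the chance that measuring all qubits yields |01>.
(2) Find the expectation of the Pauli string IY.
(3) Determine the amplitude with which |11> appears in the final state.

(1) A full measurement returns |01> with probability 1/4.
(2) In the final state, IY has expectation -1.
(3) |11> carries amplitude -1/2 in the final state.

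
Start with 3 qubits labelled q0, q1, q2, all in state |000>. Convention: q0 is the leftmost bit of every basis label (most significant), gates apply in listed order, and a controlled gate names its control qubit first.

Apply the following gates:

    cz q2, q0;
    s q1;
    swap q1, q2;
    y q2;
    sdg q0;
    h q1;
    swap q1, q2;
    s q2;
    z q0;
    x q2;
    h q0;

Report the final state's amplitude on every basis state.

After the circuit, the state carries amplitude 0 on |000>, 0 on |001>, -1/2 on |010>, I/2 on |011>, 0 on |100>, 0 on |101>, -1/2 on |110>, I/2 on |111>.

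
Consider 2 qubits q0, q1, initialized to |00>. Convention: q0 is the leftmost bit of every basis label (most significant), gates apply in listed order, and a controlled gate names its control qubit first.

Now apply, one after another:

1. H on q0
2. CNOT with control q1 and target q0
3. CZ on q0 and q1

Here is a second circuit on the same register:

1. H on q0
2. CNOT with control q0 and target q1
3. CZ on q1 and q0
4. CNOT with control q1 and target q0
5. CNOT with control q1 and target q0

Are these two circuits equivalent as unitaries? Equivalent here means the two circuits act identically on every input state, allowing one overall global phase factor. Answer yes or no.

No — the two circuits implement different unitaries, even allowing a global phase.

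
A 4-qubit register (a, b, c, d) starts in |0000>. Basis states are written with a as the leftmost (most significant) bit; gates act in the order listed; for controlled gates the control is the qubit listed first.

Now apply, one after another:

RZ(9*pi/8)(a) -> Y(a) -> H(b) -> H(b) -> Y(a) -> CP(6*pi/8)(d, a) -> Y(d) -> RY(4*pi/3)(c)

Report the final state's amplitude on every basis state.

The final amplitudes are exp(15*I*pi/16)/2 on |0001>, -sqrt(3)*exp(15*I*pi/16)/2 on |0011>, and 0 on every other basis state. Key observation: gates 2-5 undo each other exactly, leaving only the rest of the circuit to track.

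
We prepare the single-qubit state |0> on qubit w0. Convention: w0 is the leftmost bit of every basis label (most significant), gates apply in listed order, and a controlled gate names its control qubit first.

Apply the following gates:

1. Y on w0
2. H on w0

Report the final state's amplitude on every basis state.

The final amplitudes are sqrt(2)*I/2 on |0>, -sqrt(2)*I/2 on |1>.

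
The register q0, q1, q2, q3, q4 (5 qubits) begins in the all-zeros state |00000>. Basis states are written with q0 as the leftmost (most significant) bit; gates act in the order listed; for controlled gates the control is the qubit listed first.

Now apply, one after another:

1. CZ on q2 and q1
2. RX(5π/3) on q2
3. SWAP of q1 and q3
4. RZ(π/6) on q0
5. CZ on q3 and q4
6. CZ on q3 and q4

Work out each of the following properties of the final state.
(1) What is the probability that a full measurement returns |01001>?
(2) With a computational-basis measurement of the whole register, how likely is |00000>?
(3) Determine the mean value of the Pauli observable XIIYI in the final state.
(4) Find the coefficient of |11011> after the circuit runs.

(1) The probability of measuring |01001> is 0. Key observation: the block from step 5 through step 6 cancels to the identity and can be dropped.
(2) Outcome |00000> occurs with probability 3/4.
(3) In the final state, XIIYI has expectation 0.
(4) |11011> carries amplitude 0 in the final state.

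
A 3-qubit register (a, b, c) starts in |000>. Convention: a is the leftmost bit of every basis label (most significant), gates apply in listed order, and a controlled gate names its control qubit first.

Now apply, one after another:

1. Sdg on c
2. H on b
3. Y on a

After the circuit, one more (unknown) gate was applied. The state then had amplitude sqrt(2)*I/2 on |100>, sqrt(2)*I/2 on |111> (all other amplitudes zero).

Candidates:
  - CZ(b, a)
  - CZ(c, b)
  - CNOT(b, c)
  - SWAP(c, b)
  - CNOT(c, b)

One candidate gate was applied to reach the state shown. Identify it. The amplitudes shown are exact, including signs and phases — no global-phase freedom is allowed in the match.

It was CNOT(b, c) that produced the state shown.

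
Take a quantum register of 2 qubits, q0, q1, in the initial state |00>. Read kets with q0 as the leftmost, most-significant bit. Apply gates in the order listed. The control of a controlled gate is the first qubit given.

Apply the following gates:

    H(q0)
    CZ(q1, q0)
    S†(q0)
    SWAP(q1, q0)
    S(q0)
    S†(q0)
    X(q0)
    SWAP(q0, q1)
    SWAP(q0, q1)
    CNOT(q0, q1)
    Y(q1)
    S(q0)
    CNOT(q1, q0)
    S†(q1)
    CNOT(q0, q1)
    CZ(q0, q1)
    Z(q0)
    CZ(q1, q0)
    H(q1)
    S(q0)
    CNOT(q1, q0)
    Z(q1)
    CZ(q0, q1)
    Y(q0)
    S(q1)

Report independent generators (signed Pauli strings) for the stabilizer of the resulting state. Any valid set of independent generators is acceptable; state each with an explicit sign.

The stabilizer group can be generated by -YI, +IX, among other valid generating sets.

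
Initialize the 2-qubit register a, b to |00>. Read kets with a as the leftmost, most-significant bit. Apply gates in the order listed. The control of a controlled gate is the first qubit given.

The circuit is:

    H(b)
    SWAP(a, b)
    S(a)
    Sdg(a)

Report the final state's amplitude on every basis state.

After the circuit, the state carries amplitude sqrt(2)/2 on |00>, 0 on |01>, sqrt(2)/2 on |10>, 0 on |11>.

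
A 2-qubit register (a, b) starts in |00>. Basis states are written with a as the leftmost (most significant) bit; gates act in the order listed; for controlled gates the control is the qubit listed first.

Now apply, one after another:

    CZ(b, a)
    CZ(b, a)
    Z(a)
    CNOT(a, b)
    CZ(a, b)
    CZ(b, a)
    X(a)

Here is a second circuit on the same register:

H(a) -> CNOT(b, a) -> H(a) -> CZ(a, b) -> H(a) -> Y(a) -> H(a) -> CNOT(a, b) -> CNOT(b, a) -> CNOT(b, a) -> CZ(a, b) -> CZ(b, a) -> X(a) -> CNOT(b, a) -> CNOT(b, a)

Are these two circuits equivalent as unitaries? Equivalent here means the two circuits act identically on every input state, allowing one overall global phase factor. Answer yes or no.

No — the two circuits implement different unitaries, even allowing a global phase.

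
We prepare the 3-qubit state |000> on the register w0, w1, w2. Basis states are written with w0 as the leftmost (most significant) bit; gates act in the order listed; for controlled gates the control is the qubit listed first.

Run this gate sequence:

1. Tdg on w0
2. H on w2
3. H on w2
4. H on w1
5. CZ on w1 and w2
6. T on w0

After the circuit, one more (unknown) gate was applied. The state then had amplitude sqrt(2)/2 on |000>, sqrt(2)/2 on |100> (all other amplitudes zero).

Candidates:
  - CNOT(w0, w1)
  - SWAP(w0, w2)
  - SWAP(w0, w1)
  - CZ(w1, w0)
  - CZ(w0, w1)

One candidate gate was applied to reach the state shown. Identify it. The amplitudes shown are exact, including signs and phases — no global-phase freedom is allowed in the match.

It was SWAP(w0, w1) that produced the state shown. Key observation: the block from step 2 through step 3 cancels to the identity and can be dropped.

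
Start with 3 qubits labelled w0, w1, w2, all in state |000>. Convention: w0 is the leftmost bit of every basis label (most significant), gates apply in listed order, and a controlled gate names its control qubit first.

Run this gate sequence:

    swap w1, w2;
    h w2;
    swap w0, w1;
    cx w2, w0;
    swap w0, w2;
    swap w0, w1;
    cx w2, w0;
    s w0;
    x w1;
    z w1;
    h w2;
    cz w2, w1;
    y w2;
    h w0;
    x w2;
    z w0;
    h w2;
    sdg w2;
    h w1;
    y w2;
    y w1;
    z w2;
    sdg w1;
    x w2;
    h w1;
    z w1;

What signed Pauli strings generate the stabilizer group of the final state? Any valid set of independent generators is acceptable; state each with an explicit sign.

The stabilizer group can be generated by +XYI, -ZZI, +IIZ, among other valid generating sets.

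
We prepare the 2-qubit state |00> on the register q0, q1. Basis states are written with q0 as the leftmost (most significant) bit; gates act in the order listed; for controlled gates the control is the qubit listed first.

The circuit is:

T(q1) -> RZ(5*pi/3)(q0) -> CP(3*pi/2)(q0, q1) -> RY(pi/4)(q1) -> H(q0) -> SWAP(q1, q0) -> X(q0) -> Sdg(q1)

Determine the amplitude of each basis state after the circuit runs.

After the circuit, the state carries amplitude -sqrt(4 - 2*sqrt(2))*exp(I*pi/6)/4 on |00>, sqrt(4 - 2*sqrt(2))*exp(2*I*pi/3)/4 on |01>, -sqrt(2*sqrt(2) + 4)*exp(I*pi/6)/4 on |10>, sqrt(2*sqrt(2) + 4)*exp(2*I*pi/3)/4 on |11>.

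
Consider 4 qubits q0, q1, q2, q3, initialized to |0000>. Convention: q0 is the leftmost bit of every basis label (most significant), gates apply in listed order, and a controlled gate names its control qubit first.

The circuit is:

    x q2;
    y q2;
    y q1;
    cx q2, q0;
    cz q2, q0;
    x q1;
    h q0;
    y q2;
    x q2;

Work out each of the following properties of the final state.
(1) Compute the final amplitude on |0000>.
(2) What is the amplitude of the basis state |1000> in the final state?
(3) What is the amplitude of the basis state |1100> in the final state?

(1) |0000> carries amplitude sqrt(2)*I/2 in the final state.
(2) The final state's coefficient on |1000> equals sqrt(2)*I/2.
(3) |1100> carries amplitude 0 in the final state.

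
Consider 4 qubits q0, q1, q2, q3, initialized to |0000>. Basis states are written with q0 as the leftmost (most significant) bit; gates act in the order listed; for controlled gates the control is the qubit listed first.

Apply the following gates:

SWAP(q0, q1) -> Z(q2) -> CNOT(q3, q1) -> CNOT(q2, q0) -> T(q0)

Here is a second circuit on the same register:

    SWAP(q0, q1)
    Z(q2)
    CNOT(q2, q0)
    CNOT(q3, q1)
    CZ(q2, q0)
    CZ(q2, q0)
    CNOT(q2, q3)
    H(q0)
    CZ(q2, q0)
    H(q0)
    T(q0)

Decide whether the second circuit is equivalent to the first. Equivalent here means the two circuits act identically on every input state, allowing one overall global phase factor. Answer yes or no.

No — the two circuits implement different unitaries, even allowing a global phase.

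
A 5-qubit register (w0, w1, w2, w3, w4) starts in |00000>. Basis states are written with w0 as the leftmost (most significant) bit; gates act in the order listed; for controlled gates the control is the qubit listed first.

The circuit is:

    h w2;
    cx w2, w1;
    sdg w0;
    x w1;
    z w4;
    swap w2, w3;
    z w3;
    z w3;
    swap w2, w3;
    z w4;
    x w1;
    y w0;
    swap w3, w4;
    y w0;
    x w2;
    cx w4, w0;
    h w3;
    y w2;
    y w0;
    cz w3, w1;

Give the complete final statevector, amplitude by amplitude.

After the circuit, the state carries amplitude 1/2 on |10000>, 1/2 on |10010>, -1/2 on |11100>, 1/2 on |11110>, and 0 on every other basis state.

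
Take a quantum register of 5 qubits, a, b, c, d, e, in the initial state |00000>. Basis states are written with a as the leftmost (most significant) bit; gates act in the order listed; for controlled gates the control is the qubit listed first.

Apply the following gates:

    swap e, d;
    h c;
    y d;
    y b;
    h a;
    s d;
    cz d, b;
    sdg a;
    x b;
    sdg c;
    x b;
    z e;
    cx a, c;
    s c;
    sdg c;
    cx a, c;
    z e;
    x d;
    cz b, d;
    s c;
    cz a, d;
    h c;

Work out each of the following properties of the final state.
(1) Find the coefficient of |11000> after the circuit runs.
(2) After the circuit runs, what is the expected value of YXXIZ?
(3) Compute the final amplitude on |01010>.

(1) The amplitude on |11000> is sqrt(2)/2.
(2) In the final state, YXXIZ has expectation 0.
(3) The amplitude on |01010> is 0.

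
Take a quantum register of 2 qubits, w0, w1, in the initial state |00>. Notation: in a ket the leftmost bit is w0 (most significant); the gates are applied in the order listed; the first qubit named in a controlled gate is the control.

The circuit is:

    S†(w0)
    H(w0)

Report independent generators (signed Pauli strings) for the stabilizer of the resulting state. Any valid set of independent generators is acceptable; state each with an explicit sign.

One valid set of independent stabilizer generators is +XI, +IZ (any independent generating set of the same group is equally correct).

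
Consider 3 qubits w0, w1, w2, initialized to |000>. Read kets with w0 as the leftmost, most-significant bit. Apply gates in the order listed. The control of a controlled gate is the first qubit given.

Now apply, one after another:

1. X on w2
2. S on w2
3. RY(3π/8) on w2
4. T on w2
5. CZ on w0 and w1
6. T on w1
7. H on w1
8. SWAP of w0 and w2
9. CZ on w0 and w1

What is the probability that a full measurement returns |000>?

Outcome |000> occurs with probability 1/4 - sqrt(2 - sqrt(2))/8.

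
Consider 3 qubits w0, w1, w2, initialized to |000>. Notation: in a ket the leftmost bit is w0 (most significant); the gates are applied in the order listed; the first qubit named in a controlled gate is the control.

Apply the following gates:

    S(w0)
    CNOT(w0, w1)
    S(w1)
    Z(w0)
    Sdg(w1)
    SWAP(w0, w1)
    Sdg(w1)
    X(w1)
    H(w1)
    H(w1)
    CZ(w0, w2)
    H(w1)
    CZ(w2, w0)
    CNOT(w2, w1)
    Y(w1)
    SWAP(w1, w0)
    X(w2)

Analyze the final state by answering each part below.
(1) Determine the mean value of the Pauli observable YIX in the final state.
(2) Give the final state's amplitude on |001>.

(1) In the final state, YIX has expectation 0.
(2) |001> carries amplitude sqrt(2)*I/2 in the final state.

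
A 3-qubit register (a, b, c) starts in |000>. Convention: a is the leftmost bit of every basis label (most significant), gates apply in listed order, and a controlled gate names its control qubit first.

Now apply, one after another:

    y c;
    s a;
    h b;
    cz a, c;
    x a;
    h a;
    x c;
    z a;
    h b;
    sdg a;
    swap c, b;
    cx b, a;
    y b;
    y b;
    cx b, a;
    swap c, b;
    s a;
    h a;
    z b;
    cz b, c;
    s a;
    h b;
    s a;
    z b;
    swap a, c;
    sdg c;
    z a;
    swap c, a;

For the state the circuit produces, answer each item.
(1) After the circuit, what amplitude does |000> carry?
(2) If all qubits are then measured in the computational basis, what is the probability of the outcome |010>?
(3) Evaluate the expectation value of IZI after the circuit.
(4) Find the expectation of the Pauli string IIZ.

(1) The final state's coefficient on |000> equals sqrt(2)*I/2. Key observation: gates 10-17 undo each other exactly, leaving only the rest of the circuit to track.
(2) The probability of measuring |010> is 1/2.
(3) The observable IZI averages to 0.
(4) In the final state, IIZ has expectation 1.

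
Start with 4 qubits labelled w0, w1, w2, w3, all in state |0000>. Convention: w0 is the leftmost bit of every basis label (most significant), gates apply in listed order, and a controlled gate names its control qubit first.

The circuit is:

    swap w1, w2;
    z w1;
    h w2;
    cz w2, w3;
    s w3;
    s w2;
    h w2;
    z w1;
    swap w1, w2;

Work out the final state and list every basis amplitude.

The final amplitudes are 1/2 + I/2 on |0000>, 1/2 - I/2 on |0100>, and 0 on every other basis state.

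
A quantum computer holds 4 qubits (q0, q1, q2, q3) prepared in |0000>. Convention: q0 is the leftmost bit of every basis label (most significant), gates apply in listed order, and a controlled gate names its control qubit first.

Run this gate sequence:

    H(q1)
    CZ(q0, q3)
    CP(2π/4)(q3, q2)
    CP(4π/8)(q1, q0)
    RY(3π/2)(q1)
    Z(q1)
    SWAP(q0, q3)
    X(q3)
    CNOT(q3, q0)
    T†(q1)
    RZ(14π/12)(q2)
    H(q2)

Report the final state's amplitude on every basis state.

The resulting statevector has amplitude sqrt(2)*exp(5*I*pi/12)/2 on |1001>, sqrt(2)*exp(5*I*pi/12)/2 on |1011>, and 0 on every other basis state.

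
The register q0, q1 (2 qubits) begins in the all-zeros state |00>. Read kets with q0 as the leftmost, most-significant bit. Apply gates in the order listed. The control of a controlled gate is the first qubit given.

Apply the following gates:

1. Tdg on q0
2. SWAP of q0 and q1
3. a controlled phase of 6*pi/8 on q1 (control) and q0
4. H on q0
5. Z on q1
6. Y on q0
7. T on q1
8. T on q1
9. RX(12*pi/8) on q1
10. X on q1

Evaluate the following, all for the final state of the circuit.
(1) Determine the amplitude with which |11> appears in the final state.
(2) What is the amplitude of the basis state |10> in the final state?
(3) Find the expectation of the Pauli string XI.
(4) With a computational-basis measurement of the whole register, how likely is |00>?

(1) |11> carries amplitude -I/2 in the final state.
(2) The final state's coefficient on |10> equals 1/2.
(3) The observable XI averages to -1.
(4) Outcome |00> occurs with probability 1/4.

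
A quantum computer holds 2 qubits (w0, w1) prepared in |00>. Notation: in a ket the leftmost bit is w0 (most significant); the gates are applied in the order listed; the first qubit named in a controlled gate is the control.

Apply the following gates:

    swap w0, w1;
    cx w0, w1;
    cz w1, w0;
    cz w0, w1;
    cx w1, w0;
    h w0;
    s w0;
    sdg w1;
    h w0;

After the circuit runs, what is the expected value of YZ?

In the final state, YZ has expectation -1.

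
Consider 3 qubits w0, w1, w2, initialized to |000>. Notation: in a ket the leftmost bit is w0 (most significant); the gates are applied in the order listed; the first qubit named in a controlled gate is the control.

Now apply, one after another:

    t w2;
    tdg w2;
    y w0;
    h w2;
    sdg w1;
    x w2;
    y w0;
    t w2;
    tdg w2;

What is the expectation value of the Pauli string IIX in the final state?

In the final state, IIX has expectation 1.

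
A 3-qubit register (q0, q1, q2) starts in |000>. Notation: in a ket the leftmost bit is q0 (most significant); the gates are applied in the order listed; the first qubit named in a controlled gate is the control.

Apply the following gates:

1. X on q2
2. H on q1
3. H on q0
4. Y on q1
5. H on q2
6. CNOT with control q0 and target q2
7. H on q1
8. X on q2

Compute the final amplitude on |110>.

The amplitude on |110> is -I/2.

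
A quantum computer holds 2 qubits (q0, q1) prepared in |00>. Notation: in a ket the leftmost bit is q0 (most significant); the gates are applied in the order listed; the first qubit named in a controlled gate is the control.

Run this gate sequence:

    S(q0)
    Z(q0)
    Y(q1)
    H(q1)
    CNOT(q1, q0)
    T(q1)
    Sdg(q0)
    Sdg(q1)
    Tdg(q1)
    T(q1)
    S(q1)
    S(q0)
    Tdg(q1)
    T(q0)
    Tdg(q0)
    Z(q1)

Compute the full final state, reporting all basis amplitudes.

The final amplitudes are sqrt(2)*I/2 on |00>, 0 on |01>, 0 on |10>, sqrt(2)*I/2 on |11>.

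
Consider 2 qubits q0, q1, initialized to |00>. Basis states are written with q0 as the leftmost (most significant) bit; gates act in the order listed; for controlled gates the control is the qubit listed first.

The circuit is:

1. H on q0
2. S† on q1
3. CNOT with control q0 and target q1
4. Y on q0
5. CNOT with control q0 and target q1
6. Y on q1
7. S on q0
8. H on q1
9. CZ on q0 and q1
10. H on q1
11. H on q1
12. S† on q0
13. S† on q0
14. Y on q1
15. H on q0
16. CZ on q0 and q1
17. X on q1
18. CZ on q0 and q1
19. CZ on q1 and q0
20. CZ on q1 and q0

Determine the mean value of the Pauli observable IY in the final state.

The observable IY averages to 0. Key observation: the block from step 10 through step 11 cancels to the identity and can be dropped.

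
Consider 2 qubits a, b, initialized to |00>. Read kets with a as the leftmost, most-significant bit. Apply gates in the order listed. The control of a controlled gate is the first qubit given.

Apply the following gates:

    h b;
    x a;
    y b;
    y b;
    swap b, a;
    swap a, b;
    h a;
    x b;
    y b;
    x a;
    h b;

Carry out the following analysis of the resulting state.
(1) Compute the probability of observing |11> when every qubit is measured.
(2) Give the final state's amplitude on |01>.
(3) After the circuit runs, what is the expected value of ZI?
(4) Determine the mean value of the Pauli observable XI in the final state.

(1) Outcome |11> occurs with probability 1/2.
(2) |01> carries amplitude sqrt(2)*I/2 in the final state.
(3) The observable ZI averages to 0.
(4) The expectation value of XI is -1.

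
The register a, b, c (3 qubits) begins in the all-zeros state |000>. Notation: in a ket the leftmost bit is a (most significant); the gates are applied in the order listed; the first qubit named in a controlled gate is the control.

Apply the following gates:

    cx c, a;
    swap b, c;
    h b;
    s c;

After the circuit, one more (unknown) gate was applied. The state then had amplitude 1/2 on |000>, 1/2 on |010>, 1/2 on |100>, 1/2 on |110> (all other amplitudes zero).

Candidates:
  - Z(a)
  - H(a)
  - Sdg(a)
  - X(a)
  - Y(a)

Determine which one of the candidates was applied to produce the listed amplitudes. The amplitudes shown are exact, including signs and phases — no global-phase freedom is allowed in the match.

It was H(a) that produced the state shown.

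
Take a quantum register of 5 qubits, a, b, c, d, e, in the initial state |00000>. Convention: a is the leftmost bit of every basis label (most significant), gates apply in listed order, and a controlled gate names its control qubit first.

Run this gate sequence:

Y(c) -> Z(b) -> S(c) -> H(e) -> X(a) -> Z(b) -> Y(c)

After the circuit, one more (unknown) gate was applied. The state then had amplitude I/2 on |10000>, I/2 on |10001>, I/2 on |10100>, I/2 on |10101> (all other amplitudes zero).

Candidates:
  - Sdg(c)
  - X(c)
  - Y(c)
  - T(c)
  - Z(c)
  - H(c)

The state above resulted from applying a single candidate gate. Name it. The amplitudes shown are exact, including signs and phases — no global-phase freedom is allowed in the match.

The unique candidate consistent with the amplitudes is H(c).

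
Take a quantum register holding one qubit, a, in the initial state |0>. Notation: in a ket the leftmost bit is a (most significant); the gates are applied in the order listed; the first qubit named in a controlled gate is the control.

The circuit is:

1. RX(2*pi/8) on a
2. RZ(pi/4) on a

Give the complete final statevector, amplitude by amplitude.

After the circuit, the state carries amplitude -sqrt(sqrt(2) + 2)*exp(7*I*pi/8)/2 on |0>, -sqrt(2 - sqrt(2))*exp(5*I*pi/8)/2 on |1>.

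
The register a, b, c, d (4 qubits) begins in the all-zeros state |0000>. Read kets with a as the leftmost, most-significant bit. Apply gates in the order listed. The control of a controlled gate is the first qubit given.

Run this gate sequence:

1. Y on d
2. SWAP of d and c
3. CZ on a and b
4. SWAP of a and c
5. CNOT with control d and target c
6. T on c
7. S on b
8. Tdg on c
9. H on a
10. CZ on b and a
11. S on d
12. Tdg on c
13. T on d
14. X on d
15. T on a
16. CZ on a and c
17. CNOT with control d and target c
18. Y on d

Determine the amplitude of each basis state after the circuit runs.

The resulting statevector has amplitude sqrt(2)/2 on |0010>, -sqrt(2)*exp(I*pi/4)/2 on |1010>, and 0 on every other basis state.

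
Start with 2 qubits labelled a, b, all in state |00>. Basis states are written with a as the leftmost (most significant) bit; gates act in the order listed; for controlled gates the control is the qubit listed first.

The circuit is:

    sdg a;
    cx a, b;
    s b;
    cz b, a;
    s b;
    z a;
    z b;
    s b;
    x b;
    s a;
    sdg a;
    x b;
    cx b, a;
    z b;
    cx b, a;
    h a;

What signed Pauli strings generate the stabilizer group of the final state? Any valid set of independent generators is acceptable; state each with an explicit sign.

One valid set of independent stabilizer generators is +XI, +IZ (any independent generating set of the same group is equally correct). Key observation: the block from step 9 through step 12 cancels to the identity and can be dropped.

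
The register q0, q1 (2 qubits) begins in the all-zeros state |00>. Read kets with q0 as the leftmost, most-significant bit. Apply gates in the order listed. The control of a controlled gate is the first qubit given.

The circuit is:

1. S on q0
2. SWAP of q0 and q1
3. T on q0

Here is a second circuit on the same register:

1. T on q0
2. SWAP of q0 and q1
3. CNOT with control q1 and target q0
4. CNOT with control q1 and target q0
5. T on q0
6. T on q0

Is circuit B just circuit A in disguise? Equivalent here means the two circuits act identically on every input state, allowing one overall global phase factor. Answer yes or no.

No, they are not equivalent — no single phase factor reconciles the two unitaries.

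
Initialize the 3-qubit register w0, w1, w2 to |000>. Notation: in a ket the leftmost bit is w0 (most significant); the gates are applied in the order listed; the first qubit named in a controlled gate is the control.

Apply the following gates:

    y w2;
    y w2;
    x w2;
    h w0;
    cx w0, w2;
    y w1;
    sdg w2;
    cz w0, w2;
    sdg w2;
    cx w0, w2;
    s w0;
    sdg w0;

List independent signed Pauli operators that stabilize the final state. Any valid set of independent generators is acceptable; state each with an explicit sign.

The stabilizer group can be generated by -XII, -IZI, -IIZ, among other valid generating sets.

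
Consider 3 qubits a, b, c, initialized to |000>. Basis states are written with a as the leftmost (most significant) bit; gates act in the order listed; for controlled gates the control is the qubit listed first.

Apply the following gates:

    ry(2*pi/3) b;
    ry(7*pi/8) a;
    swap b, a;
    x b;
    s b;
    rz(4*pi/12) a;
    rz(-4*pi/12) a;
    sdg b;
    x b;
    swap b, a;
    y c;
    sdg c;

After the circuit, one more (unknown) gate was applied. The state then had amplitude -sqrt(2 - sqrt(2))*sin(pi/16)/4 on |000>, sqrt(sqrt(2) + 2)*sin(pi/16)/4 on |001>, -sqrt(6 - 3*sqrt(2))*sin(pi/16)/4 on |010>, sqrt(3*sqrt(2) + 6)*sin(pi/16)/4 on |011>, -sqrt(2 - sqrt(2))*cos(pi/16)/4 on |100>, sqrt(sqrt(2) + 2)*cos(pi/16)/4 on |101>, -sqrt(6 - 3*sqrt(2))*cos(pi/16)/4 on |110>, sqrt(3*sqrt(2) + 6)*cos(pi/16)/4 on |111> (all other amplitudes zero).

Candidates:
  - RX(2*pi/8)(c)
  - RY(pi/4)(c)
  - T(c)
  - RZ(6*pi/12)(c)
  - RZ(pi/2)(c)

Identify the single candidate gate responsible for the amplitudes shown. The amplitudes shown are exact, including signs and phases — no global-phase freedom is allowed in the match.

The unique candidate consistent with the amplitudes is RY(pi/4)(c). Key observation: steps 3-10 multiply out to the identity, so the circuit reduces to the remaining gates.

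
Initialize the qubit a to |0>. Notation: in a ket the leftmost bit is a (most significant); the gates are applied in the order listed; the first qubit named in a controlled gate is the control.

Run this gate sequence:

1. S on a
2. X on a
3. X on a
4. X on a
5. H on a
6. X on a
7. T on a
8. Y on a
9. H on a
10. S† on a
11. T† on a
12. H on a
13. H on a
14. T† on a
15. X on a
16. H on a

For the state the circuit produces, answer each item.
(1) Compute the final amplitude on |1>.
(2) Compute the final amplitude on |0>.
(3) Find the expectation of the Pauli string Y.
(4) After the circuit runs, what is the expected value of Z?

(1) The final state's coefficient on |1> equals sqrt(2)*exp(3*I*pi/4)/2. Key observation: gates 3-4 undo each other exactly, leaving only the rest of the circuit to track.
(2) The amplitude on |0> is -sqrt(2)*I/2.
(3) In the final state, Y has expectation -sqrt(2)/2.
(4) The observable Z averages to 0.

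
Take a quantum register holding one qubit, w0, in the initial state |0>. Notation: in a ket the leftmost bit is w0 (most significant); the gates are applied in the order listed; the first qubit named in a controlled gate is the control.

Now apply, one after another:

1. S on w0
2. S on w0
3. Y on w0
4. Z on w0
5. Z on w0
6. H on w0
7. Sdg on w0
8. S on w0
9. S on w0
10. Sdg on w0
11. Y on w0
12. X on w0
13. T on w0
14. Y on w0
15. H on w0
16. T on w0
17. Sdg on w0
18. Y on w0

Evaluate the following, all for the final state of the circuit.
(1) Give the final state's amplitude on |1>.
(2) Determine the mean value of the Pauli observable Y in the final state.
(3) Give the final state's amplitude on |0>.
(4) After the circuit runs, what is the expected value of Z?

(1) |1> carries amplitude 1/2 - exp(I*pi/4)/2 in the final state.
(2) The expectation value of Y is -1/2.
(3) The amplitude on |0> is 1/2 - exp(3*I*pi/4)/2.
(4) The observable Z averages to sqrt(2)/2.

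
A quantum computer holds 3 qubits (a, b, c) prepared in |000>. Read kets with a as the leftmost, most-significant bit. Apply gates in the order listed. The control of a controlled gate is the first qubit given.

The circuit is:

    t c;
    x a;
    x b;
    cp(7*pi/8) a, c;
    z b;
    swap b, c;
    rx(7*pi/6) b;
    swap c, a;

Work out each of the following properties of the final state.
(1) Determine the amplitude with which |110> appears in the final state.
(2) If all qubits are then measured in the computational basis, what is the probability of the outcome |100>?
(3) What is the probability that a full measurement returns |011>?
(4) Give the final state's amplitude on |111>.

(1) The amplitude on |110> is 0.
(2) The probability of measuring |100> is 0.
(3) The probability of measuring |011> is 0.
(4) The final state's coefficient on |111> equals I*(sqrt(2) + sqrt(6))/4.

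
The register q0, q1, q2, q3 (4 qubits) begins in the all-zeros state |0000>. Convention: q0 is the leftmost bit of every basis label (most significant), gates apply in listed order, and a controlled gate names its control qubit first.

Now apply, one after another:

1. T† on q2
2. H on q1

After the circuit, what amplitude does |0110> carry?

The final state's coefficient on |0110> equals 0.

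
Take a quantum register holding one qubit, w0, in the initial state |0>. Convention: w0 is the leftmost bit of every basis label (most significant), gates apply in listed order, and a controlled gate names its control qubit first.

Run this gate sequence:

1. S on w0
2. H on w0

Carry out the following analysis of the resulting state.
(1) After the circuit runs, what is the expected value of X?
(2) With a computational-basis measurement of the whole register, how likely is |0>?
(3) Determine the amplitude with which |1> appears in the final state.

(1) In the final state, X has expectation 1.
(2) The probability of measuring |0> is 1/2.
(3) |1> carries amplitude sqrt(2)/2 in the final state.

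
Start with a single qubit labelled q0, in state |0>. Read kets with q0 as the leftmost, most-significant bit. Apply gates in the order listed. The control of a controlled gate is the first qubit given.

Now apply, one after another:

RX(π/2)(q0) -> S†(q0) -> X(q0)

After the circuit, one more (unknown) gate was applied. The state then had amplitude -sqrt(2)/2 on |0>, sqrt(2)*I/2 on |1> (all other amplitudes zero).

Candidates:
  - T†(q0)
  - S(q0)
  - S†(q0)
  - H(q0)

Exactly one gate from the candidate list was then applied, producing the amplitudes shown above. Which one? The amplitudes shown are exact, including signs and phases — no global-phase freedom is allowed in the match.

It was S(q0) that produced the state shown.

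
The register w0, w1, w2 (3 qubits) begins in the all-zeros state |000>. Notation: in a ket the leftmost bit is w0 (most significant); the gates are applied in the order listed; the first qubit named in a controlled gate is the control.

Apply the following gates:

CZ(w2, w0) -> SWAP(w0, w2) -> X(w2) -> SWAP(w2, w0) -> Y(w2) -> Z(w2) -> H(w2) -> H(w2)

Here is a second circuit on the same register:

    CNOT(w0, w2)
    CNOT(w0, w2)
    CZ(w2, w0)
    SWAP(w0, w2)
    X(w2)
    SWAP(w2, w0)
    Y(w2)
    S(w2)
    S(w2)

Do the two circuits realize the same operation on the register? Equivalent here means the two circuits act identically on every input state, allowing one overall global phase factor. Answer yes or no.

Yes, they are equivalent — the unitaries differ by at most a global phase.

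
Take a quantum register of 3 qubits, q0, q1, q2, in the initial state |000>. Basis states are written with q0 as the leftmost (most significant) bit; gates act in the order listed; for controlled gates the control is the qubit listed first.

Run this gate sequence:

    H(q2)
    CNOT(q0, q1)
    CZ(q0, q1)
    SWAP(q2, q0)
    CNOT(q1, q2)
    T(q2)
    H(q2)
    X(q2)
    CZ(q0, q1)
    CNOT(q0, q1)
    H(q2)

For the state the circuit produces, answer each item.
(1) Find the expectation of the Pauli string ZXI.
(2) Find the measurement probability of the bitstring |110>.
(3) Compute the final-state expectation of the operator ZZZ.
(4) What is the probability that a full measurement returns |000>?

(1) The expectation value of ZXI is 0.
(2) The probability of measuring |110> is 1/2.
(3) In the final state, ZZZ has expectation 1.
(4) A full measurement returns |000> with probability 1/2.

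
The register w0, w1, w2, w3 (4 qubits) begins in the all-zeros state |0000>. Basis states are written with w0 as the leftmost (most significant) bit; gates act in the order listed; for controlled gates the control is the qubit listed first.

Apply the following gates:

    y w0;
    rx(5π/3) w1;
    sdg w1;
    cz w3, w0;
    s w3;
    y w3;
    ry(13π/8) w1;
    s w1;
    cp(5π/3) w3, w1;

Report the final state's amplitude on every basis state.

The final amplitudes are -cos(pi/48) on |1001>, exp(I*pi/6)*sin(pi/48) on |1101>, and 0 on every other basis state.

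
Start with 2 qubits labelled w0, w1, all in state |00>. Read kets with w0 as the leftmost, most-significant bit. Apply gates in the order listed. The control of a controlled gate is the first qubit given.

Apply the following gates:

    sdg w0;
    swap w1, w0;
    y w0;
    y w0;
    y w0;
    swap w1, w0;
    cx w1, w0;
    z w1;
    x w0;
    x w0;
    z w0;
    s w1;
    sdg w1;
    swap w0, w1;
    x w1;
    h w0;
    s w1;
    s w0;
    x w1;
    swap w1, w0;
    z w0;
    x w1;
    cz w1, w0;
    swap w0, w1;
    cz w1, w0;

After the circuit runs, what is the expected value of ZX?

The expectation value of ZX is 0.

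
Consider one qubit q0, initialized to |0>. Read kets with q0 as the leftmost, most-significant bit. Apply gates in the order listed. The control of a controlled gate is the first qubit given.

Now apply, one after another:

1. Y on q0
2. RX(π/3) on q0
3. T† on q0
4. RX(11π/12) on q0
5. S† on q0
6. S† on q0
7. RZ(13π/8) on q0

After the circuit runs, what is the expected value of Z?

The expectation value of Z is -sqrt(3)/8 + sqrt(2)/8 + sqrt(6)/8 + 3/8.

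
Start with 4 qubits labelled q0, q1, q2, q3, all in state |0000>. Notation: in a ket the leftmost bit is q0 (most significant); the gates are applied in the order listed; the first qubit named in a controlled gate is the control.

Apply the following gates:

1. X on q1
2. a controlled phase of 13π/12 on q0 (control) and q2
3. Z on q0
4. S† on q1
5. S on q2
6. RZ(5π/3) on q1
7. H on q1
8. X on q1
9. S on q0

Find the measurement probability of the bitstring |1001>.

A full measurement returns |1001> with probability 0.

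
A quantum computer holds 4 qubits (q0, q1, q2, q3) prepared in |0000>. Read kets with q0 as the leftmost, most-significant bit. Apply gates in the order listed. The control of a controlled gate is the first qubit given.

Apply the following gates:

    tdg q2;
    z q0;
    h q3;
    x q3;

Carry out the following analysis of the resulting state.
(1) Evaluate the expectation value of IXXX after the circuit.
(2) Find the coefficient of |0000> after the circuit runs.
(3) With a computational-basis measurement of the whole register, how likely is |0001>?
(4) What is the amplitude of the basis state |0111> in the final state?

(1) The expectation value of IXXX is 0.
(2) |0000> carries amplitude sqrt(2)/2 in the final state.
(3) The probability of measuring |0001> is 1/2.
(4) The final state's coefficient on |0111> equals 0.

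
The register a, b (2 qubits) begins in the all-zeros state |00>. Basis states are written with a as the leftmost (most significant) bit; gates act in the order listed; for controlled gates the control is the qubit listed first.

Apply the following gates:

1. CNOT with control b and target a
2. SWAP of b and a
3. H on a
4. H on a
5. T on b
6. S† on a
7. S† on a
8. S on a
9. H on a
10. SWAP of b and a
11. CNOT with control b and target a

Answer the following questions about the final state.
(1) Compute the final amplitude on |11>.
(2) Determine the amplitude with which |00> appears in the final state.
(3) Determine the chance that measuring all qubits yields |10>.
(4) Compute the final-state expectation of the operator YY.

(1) The amplitude on |11> is sqrt(2)/2.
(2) The amplitude on |00> is sqrt(2)/2.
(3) A full measurement returns |10> with probability 0.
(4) The expectation value of YY is -1.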